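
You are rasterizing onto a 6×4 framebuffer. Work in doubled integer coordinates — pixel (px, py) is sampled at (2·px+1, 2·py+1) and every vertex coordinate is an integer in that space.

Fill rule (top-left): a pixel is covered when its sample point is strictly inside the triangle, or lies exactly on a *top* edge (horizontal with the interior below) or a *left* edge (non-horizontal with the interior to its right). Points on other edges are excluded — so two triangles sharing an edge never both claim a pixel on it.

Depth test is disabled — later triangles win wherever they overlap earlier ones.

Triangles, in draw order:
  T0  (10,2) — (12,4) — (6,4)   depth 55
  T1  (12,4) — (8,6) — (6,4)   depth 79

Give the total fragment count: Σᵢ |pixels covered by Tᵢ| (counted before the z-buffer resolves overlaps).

T0:
  2·area = 12
  edge (10, 2)→(12, 4): d=(2,2) right/bottom  bias=-1
  edge (12, 4)→(6, 4): d=(-6,0) right/bottom  bias=-1
  edge (6, 4)→(10, 2): d=(4,-2) top-left  bias=+0
    (4,0)@(9, 1): e=[0,18,-6] → ·  [on edge]
    (4,1)@(9, 3): e=[4,6,2] → #
    (5,1)@(11, 3): e=[0,6,6] → ·  [on edge]
    (4,2)@(9, 5): e=[8,-6,10] → ·
  covered (1 px):
    · · · · · ·
    · · · · # ·
    · · · · · ·
    · · · · · ·
T1:
  2·area = 12
  edge (12, 4)→(8, 6): d=(-4,2) right/bottom  bias=-1
  edge (8, 6)→(6, 4): d=(-2,-2) top-left  bias=+0
  edge (6, 4)→(12, 4): d=(6,0) top-left  bias=+0
    (1,0)@(3, 1): e=[30,0,-18] → ·  [on edge]
    (2,1)@(5, 3): e=[18,0,-6] → ·  [on edge]
    (3,2)@(7, 5): e=[6,0,6] → #  [on edge]
    (4,2)@(9, 5): e=[2,4,6] → #
    (5,2)@(11, 5): e=[-2,8,6] → ·
    (3,3)@(7, 7): e=[-2,-4,18] → ·
    (4,3)@(9, 7): e=[-6,0,18] → ·  [on edge]
  covered (2 px):
    · · · · · ·
    · · · · · ·
    · · · # # ·
    · · · · · ·

Answer: 3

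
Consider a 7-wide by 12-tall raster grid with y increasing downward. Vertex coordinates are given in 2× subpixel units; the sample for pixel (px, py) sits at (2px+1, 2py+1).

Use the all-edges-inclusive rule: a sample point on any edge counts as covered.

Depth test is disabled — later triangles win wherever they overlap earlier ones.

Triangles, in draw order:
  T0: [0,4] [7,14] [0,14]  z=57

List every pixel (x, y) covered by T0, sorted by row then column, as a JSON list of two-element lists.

T0:
  2·area = 70
  edge (0, 4)→(7, 14): d=(7,10) inclusive
  edge (7, 14)→(0, 14): d=(-7,0) inclusive
  edge (0, 14)→(0, 4): d=(0,-10) inclusive
    (0,3)@(1, 7): e=[11,49,10] → #
    (1,3)@(3, 7): e=[-9,49,30] → ·
    (0,4)@(1, 9): e=[25,35,10] → #
    (1,4)@(3, 9): e=[5,35,30] → #
    (2,4)@(5, 9): e=[-15,35,50] → ·
    (0,5)@(1, 11): e=[39,21,10] → #
    (2,5)@(5, 11): e=[-1,21,50] → ·
    (0,6)@(1, 13): e=[53,7,10] → #
    (2,6)@(5, 13): e=[13,7,50] → #
    (3,6)@(7, 13): e=[-7,7,70] → ·
    (0,7)@(1, 15): e=[67,-7,10] → ·
    (1,7)@(3, 15): e=[47,-7,30] → ·
  covered (8 px):
    · · · · · · ·
    · · · · · · ·
    · · · · · · ·
    # · · · · · ·
    # # · · · · ·
    # # · · · · ·
    # # # · · · ·
    · · · · · · ·
    · · · · · · ·
    · · · · · · ·
    · · · · · · ·
    · · · · · · ·

Final: [[0,3],[0,4],[1,4],[0,5],[1,5],[0,6],[1,6],[2,6]]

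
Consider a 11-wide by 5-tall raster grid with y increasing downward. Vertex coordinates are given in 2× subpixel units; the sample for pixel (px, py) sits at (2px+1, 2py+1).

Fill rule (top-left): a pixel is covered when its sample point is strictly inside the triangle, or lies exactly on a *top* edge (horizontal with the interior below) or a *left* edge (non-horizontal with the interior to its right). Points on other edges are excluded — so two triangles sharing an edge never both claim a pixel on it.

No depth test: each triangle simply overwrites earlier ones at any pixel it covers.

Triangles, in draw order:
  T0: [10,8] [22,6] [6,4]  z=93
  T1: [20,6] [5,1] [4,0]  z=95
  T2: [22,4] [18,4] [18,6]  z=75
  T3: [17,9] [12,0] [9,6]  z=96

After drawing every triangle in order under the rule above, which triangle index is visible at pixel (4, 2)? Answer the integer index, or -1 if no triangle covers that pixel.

T0:
  2·area = 56  (B↔C swapped to make it positive)
  edge (10, 8)→(6, 4): d=(-4,-4) top-left  bias=+0
  edge (6, 4)→(22, 6): d=(16,2) right/bottom  bias=-1
  edge (22, 6)→(10, 8): d=(-12,2) right/bottom  bias=-1
    (1,0)@(3, 1): e=[0,-42,98] → .  [on edge]
    (2,1)@(5, 3): e=[0,-14,70] → .  [on edge]
    (3,2)@(7, 5): e=[0,14,42] → X  [on edge]
    (4,2)@(9, 5): e=[8,10,38] → X
    (5,2)@(11, 5): e=[16,6,34] → X
    (6,2)@(13, 5): e=[24,2,30] → X
    (7,2)@(15, 5): e=[32,-2,26] → .
    (3,3)@(7, 7): e=[-8,46,18] → .
    (4,3)@(9, 7): e=[0,42,14] → X  [on edge]
    (7,3)@(15, 7): e=[24,30,2] → X
    (8,3)@(17, 7): e=[32,26,-2] → .
    (4,4)@(9, 9): e=[-8,74,-10] → .
    (5,4)@(11, 9): e=[0,70,-14] → .  [on edge]
  covered (8 px):
    . . . . . . . . . . .
    . . . . . . . . . . .
    . . . X X X X . . . .
    . . . . X X X X . . .
    . . . . . . . . . . .
T1:
  2·area = 10
  edge (20, 6)→(5, 1): d=(-15,-5) top-left  bias=+0
  edge (5, 1)→(4, 0): d=(-1,-1) top-left  bias=+0
  edge (4, 0)→(20, 6): d=(16,6) right/bottom  bias=-1
    (2,0)@(5, 1): e=[0,0,10] → X  [on edge]
    (3,0)@(7, 1): e=[10,2,-2] → .
    (2,1)@(5, 3): e=[-30,-2,42] → .
    (3,1)@(7, 3): e=[-20,0,30] → .  [on edge]
    (5,1)@(11, 3): e=[0,4,6] → X  [on edge]
    (6,1)@(13, 3): e=[10,6,-6] → .
    (4,2)@(9, 5): e=[-40,0,50] → .  [on edge]
    (5,2)@(11, 5): e=[-30,2,38] → .
    (8,2)@(17, 5): e=[0,8,2] → X  [on edge]
    (9,2)@(19, 5): e=[10,10,-10] → .
    (5,3)@(11, 7): e=[-60,0,70] → .  [on edge]
    (8,3)@(17, 7): e=[-30,6,34] → .
    (6,4)@(13, 9): e=[-80,0,90] → .  [on edge]
  covered (3 px):
    . . X . . . . . . . .
    . . . . . X . . . . .
    . . . . . . . . X . .
    . . . . . . . . . . .
    . . . . . . . . . . .
T2:
  2·area = 8  (B↔C swapped to make it positive)
  edge (22, 4)→(18, 6): d=(-4,2) right/bottom  bias=-1
  edge (18, 6)→(18, 4): d=(0,-2) top-left  bias=+0
  edge (18, 4)→(22, 4): d=(4,0) top-left  bias=+0
    (9,2)@(19, 5): e=[2,2,4] → X
    (10,2)@(21, 5): e=[-2,6,4] → .
    (9,3)@(19, 7): e=[-6,2,12] → .
  covered (1 px):
    . . . . . . . . . . .
    . . . . . . . . . . .
    . . . . . . . . . X .
    . . . . . . . . . . .
    . . . . . . . . . . .
T3:
  2·area = 57  (B↔C swapped to make it positive)
  edge (17, 9)→(9, 6): d=(-8,-3) top-left  bias=+0
  edge (9, 6)→(12, 0): d=(3,-6) top-left  bias=+0
  edge (12, 0)→(17, 9): d=(5,9) right/bottom  bias=-1
    (0,1)@(1, 3): e=[0,-57,114] → .  [on edge]
    (5,1)@(11, 3): e=[30,3,24] → X
    (6,1)@(13, 3): e=[36,15,6] → X
    (7,1)@(15, 3): e=[42,27,-12] → .
    (5,2)@(11, 5): e=[14,9,34] → X
    (7,2)@(15, 5): e=[26,33,-2] → .
    (5,3)@(11, 7): e=[-2,15,44] → .
    (6,3)@(13, 7): e=[4,27,26] → X
    (7,3)@(15, 7): e=[10,39,8] → X
    (8,3)@(17, 7): e=[16,51,-10] → .
    (6,4)@(13, 9): e=[-12,33,36] → .
    (7,4)@(15, 9): e=[-6,45,18] → .
    (8,4)@(17, 9): e=[0,57,0] → .  [on edge]
  covered (6 px):
    . . . . . . . . . . .
    . . . . . X X . . . .
    . . . . . X X . . . .
    . . . . . . X X . . .
    . . . . . . . . . . .

Z-buffer (winner per pixel, '.' = empty):
  . . 1 . . . . . . . .
  . . . . . 3 3 . . . .
  . . . 0 0 3 3 . 1 2 .
  . . . . 0 0 3 3 . . .
  . . . . . . . . . . .

Answer: 0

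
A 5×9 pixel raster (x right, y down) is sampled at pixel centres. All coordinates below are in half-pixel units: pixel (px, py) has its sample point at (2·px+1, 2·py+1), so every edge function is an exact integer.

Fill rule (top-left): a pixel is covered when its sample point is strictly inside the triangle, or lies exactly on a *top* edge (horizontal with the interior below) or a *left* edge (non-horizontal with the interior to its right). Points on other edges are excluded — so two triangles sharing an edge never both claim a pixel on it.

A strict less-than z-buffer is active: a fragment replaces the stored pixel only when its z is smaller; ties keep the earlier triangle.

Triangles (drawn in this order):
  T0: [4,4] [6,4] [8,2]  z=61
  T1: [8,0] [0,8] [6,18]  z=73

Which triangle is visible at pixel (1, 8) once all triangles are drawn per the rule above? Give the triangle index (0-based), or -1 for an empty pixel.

T0:
  2·area = 4  (B↔C swapped to make it positive)
  edge (4, 4)→(8, 2): d=(4,-2) top-left  bias=+0
  edge (8, 2)→(6, 4): d=(-2,2) right/bottom  bias=-1
  edge (6, 4)→(4, 4): d=(-2,0) right/bottom  bias=-1
    (4,0)@(9, 1): e=[-2,0,6] → .  [on edge]
    (3,1)@(7, 3): e=[2,0,2] → .  [on edge]
    (2,2)@(5, 5): e=[6,0,-2] → .  [on edge]
    (1,3)@(3, 7): e=[10,0,-6] → .  [on edge]
    (0,4)@(1, 9): e=[14,0,-10] → .  [on edge]
  covered (0 px):
    . . . . .
    . . . . .
    . . . . .
    . . . . .
    . . . . .
    . . . . .
    . . . . .
    . . . . .
    . . . . .
T1:
  2·area = 128  (B↔C swapped to make it positive)
  edge (8, 0)→(6, 18): d=(-2,18) right/bottom  bias=-1
  edge (6, 18)→(0, 8): d=(-6,-10) top-left  bias=+0
  edge (0, 8)→(8, 0): d=(8,-8) top-left  bias=+0
    (3,0)@(7, 1): e=[16,112,0] → X  [on edge]
    (4,0)@(9, 1): e=[-20,132,16] → .
    (2,1)@(5, 3): e=[48,80,0] → X  [on edge]
    (4,1)@(9, 3): e=[-24,120,32] → .
    (1,2)@(3, 5): e=[80,48,0] → X  [on edge]
    (4,2)@(9, 5): e=[-28,108,48] → .
    (0,3)@(1, 7): e=[112,16,0] → X  [on edge]
    (4,3)@(9, 7): e=[-32,96,64] → .
    (0,4)@(1, 9): e=[108,4,16] → X
    (3,4)@(7, 9): e=[0,64,64] → .  [on edge]
    (0,5)@(1, 11): e=[104,-8,32] → .
    (1,5)@(3, 11): e=[68,12,48] → X
    (1,6)@(3, 13): e=[64,0,64] → X  [on edge]
  covered (18 px):
    . . . X .
    . . X X .
    . X X X .
    X X X X .
    X X X . .
    . X X . .
    . X X . .
    . . X . .
    . . . . .

Z-buffer (winner per pixel, '.' = empty):
  . . . 1 .
  . . 1 1 .
  . 1 1 1 .
  1 1 1 1 .
  1 1 1 . .
  . 1 1 . .
  . 1 1 . .
  . . 1 . .
  . . . . .

Answer: -1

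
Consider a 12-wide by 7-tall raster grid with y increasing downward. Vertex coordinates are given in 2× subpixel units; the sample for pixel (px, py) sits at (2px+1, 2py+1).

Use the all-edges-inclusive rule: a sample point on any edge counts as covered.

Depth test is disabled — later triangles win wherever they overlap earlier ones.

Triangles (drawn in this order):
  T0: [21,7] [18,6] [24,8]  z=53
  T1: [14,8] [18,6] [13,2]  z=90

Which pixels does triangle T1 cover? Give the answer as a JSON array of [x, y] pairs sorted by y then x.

T0:
  degenerate (2·area = 0) — covers nothing
T1:
  2·area = 26  (B↔C swapped to make it positive)
  edge (14, 8)→(13, 2): d=(-1,-6) inclusive
  edge (13, 2)→(18, 6): d=(5,4) inclusive
  edge (18, 6)→(14, 8): d=(-4,2) inclusive
    (7,2)@(15, 5): e=[9,7,10] → █
    (8,2)@(17, 5): e=[21,-1,6] → ·
    (7,3)@(15, 7): e=[7,17,2] → █
    (8,3)@(17, 7): e=[19,9,-2] → ·
    (7,4)@(15, 9): e=[5,27,-6] → ·
  covered (2 px):
    · · · · · · · · · · · ·
    · · · · · · · · · · · ·
    · · · · · · · █ · · · ·
    · · · · · · · █ · · · ·
    · · · · · · · · · · · ·
    · · · · · · · · · · · ·
    · · · · · · · · · · · ·

Result: [[7,2],[7,3]]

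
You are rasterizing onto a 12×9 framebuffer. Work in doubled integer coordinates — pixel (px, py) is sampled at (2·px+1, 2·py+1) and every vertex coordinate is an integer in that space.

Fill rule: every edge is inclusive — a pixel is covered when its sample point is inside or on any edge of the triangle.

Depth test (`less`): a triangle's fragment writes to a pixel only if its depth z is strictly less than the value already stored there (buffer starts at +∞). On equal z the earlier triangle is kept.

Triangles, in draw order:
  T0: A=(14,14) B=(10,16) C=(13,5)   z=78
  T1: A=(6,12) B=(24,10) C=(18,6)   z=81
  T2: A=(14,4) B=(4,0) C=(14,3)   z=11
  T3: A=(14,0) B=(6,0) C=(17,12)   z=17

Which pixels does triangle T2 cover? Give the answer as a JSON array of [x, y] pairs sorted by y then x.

T0:
  2·area = 38
  edge (14, 14)→(10, 16): d=(-4,2) inclusive
  edge (10, 16)→(13, 5): d=(3,-11) inclusive
  edge (13, 5)→(14, 14): d=(1,9) inclusive
    (6,2)@(13, 5): e=[38,0,0] → X  [on edge]
    (7,2)@(15, 5): e=[34,22,-18] → .
    (6,3)@(13, 7): e=[30,6,2] → X
    (7,3)@(15, 7): e=[26,28,-16] → .
    (6,4)@(13, 9): e=[22,12,4] → X
    (7,4)@(15, 9): e=[18,34,-14] → .
    (6,5)@(13, 11): e=[14,18,6] → X
    (7,5)@(15, 11): e=[10,40,-12] → .
    (5,6)@(11, 13): e=[10,2,26] → X
    (7,6)@(15, 13): e=[2,46,-10] → .
    (5,7)@(11, 15): e=[2,8,28] → X
    (6,7)@(13, 15): e=[-2,30,10] → .
  covered (7 px):
    . . . . . . . . . . . .
    . . . . . . . . . . . .
    . . . . . . X . . . . .
    . . . . . . X . . . . .
    . . . . . . X . . . . .
    . . . . . . X . . . . .
    . . . . . X X . . . . .
    . . . . . X . . . . . .
    . . . . . . . . . . . .
T1:
  2·area = 84  (B↔C swapped to make it positive)
  edge (6, 12)→(18, 6): d=(12,-6) inclusive
  edge (18, 6)→(24, 10): d=(6,4) inclusive
  edge (24, 10)→(6, 12): d=(-18,2) inclusive
    (8,3)@(17, 7): e=[6,10,68] → X
    (9,3)@(19, 7): e=[18,2,64] → X
    (10,3)@(21, 7): e=[30,-6,60] → .
    (6,4)@(13, 9): e=[6,38,40] → X
    (7,4)@(15, 9): e=[18,30,36] → X
    (10,4)@(21, 9): e=[54,6,24] → X
    (11,4)@(23, 9): e=[66,-2,20] → .
    (4,5)@(9, 11): e=[6,66,12] → X
    (5,5)@(11, 11): e=[18,58,8] → X
    (7,5)@(15, 11): e=[42,42,0] → X  [on edge]
    (8,5)@(17, 11): e=[54,34,-4] → .
    (9,5)@(19, 11): e=[66,26,-8] → .
  covered (11 px):
    . . . . . . . . . . . .
    . . . . . . . . . . . .
    . . . . . . . . . . . .
    . . . . . . . . X X . .
    . . . . . . X X X X X .
    . . . . X X X X . . . .
    . . . . . . . . . . . .
    . . . . . . . . . . . .
    . . . . . . . . . . . .
T2:
  2·area = 10
  edge (14, 4)→(4, 0): d=(-10,-4) inclusive
  edge (4, 0)→(14, 3): d=(10,3) inclusive
  edge (14, 3)→(14, 4): d=(0,1) inclusive
    (3,0)@(7, 1): e=[2,1,7] → X
    (4,0)@(9, 1): e=[10,-5,5] → .
    (3,1)@(7, 3): e=[-18,21,7] → .
    (6,1)@(13, 3): e=[6,3,1] → X
    (7,1)@(15, 3): e=[14,-3,-1] → .
    (6,2)@(13, 5): e=[-14,23,1] → .
  covered (2 px):
    . . . X . . . . . . . .
    . . . . . . X . . . . .
    . . . . . . . . . . . .
    . . . . . . . . . . . .
    . . . . . . . . . . . .
    . . . . . . . . . . . .
    . . . . . . . . . . . .
    . . . . . . . . . . . .
    . . . . . . . . . . . .
T3:
  2·area = 96  (B↔C swapped to make it positive)
  edge (14, 0)→(17, 12): d=(3,12) inclusive
  edge (17, 12)→(6, 0): d=(-11,-12) inclusive
  edge (6, 0)→(14, 0): d=(8,0) inclusive
    (3,0)@(7, 1): e=[87,1,8] → X
    (4,0)@(9, 1): e=[63,25,8] → X
    (5,0)@(11, 1): e=[39,49,8] → X
    (6,0)@(13, 1): e=[15,73,8] → X
    (7,0)@(15, 1): e=[-9,97,8] → .
    (3,1)@(7, 3): e=[93,-21,24] → .
    (4,1)@(9, 3): e=[69,3,24] → X
    (7,1)@(15, 3): e=[-3,75,24] → .
    (4,2)@(9, 5): e=[75,-19,40] → .
    (5,2)@(11, 5): e=[51,5,40] → X
    (7,2)@(15, 5): e=[3,53,40] → X
    (8,2)@(17, 5): e=[-21,77,40] → .
  covered (13 px):
    . . . X X X X . . . . .
    . . . . X X X . . . . .
    . . . . . X X X . . . .
    . . . . . . X X . . . .
    . . . . . . . X . . . .
    . . . . . . . . . . . .
    . . . . . . . . . . . .
    . . . . . . . . . . . .
    . . . . . . . . . . . .

Result: [[3,0],[6,1]]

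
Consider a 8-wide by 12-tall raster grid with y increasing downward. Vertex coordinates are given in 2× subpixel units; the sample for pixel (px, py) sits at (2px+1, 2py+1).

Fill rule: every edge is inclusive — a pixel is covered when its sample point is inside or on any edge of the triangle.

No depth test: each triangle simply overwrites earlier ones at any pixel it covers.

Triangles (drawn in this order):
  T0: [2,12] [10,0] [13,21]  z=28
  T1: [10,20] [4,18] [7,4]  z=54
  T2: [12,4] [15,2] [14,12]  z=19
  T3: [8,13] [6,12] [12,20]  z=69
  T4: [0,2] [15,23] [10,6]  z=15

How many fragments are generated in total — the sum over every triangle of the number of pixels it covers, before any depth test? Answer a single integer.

T0:
  2·area = 204
  edge (2, 12)→(10, 0): d=(8,-12) inclusive
  edge (10, 0)→(13, 21): d=(3,21) inclusive
  edge (13, 21)→(2, 12): d=(-11,-9) inclusive
    (4,1)@(9, 3): e=[12,30,162] → X
    (5,1)@(11, 3): e=[36,-12,180] → .
    (3,2)@(7, 5): e=[4,78,122] → X
    (5,2)@(11, 5): e=[52,-6,158] → .
    (3,3)@(7, 7): e=[20,84,100] → X
    (5,3)@(11, 7): e=[68,0,136] → X  [on edge]
    (6,3)@(13, 7): e=[92,-42,154] → .
    (2,4)@(5, 9): e=[12,132,60] → X
    (6,4)@(13, 9): e=[108,-36,132] → .
    (1,5)@(3, 11): e=[4,180,20] → X
    (6,5)@(13, 11): e=[124,-30,110] → .
    (1,6)@(3, 13): e=[20,186,-2] → .
    (6,10)@(13, 21): e=[204,0,0] → X  [on edge]
  covered (26 px):
    . . . . . . . .
    . . . . X . . .
    . . . X X . . .
    . . . X X X . .
    . . X X X X . .
    . X X X X X . .
    . . X X X X . .
    . . . X X X . .
    . . . . X X . .
    . . . . . X . .
    . . . . . . X .
    . . . . . . . .
T1:
  2·area = 90
  edge (10, 20)→(4, 18): d=(-6,-2) inclusive
  edge (4, 18)→(7, 4): d=(3,-14) inclusive
  edge (7, 4)→(10, 20): d=(3,16) inclusive
    (3,2)@(7, 5): e=[84,3,3] → X
    (4,2)@(9, 5): e=[88,31,-29] → .
    (3,3)@(7, 7): e=[72,9,9] → X
    (4,3)@(9, 7): e=[76,37,-23] → .
    (3,4)@(7, 9): e=[60,15,15] → X
    (4,4)@(9, 9): e=[64,43,-17] → .
    (3,5)@(7, 11): e=[48,21,21] → X
    (4,5)@(9, 11): e=[52,49,-11] → .
    (3,6)@(7, 13): e=[36,27,27] → X
    (4,6)@(9, 13): e=[40,55,-5] → .
    (2,7)@(5, 15): e=[20,5,65] → X
    (4,7)@(9, 15): e=[28,61,1] → X
    (0,8)@(1, 17): e=[0,-45,135] → .  [on edge]
    (3,9)@(7, 19): e=[0,45,45] → X  [on edge]
    (6,10)@(13, 21): e=[0,135,-45] → .  [on edge]
  covered (13 px):
    . . . . . . . .
    . . . . . . . .
    . . . X . . . .
    . . . X . . . .
    . . . X . . . .
    . . . X . . . .
    . . . X . . . .
    . . X X X . . .
    . . X X X . . .
    . . . X X . . .
    . . . . . . . .
    . . . . . . . .
T2:
  2·area = 28
  edge (12, 4)→(15, 2): d=(3,-2) inclusive
  edge (15, 2)→(14, 12): d=(-1,10) inclusive
  edge (14, 12)→(12, 4): d=(-2,-8) inclusive
    (6,2)@(13, 5): e=[5,17,6] → X
    (7,2)@(15, 5): e=[9,-3,22] → .
    (6,3)@(13, 7): e=[11,15,2] → X
    (7,3)@(15, 7): e=[15,-5,18] → .
    (6,4)@(13, 9): e=[17,13,-2] → .
  covered (2 px):
    . . . . . . . .
    . . . . . . . .
    . . . . . . X .
    . . . . . . X .
    . . . . . . . .
    . . . . . . . .
    . . . . . . . .
    . . . . . . . .
    . . . . . . . .
    . . . . . . . .
    . . . . . . . .
    . . . . . . . .
T3:
  2·area = 10  (B↔C swapped to make it positive)
  edge (8, 13)→(12, 20): d=(4,7) inclusive
  edge (12, 20)→(6, 12): d=(-6,-8) inclusive
  edge (6, 12)→(8, 13): d=(2,1) inclusive
    (3,6)@(7, 13): e=[7,2,1] → X
    (4,6)@(9, 13): e=[-7,18,-1] → .
    (3,7)@(7, 15): e=[15,-10,5] → .
    (4,7)@(9, 15): e=[1,6,3] → X
    (5,7)@(11, 15): e=[-13,22,1] → .
    (4,8)@(9, 17): e=[9,-6,7] → .
  covered (2 px):
    . . . . . . . .
    . . . . . . . .
    . . . . . . . .
    . . . . . . . .
    . . . . . . . .
    . . . . . . . .
    . . . X . . . .
    . . . . X . . .
    . . . . . . . .
    . . . . . . . .
    . . . . . . . .
    . . . . . . . .
T4:
  2·area = 150  (B↔C swapped to make it positive)
  edge (0, 2)→(10, 6): d=(10,4) inclusive
  edge (10, 6)→(15, 23): d=(5,17) inclusive
  edge (15, 23)→(0, 2): d=(-15,-21) inclusive
    (0,1)@(1, 3): e=[6,138,6] → X
    (1,1)@(3, 3): e=[-2,104,48] → .
    (0,2)@(1, 5): e=[26,148,-24] → .
    (1,2)@(3, 5): e=[18,114,18] → X
    (2,2)@(5, 5): e=[10,80,60] → X
    (3,2)@(7, 5): e=[2,46,102] → X
    (4,2)@(9, 5): e=[-6,12,144] → .
    (1,3)@(3, 7): e=[38,124,-12] → .
    (2,3)@(5, 7): e=[30,90,30] → X
    (4,3)@(9, 7): e=[14,22,114] → X
    (5,3)@(11, 7): e=[6,-12,156] → .
    (2,4)@(5, 9): e=[50,100,0] → X  [on edge]
    (7,11)@(15, 23): e=[150,0,0] → X  [on edge]
  covered (20 px):
    . . . . . . . .
    X . . . . . . .
    . X X X . . . .
    . . X X X . . .
    . . X X X . . .
    . . . X X X . .
    . . . . X X . .
    . . . . . X . .
    . . . . . X X .
    . . . . . . X .
    . . . . . . . .
    . . . . . . . X

Answer: 63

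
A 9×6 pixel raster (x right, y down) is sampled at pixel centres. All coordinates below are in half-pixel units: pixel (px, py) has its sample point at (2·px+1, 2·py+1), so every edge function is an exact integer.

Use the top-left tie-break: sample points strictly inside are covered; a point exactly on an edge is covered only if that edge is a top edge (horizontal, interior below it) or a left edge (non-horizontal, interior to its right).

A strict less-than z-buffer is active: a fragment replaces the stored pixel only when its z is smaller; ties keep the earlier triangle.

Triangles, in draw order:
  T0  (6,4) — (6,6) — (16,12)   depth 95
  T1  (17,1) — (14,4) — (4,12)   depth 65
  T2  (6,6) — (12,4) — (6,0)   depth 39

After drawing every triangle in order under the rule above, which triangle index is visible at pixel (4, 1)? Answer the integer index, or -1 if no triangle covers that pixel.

T0:
  2·area = 20  (B↔C swapped to make it positive)
  edge (6, 4)→(16, 12): d=(10,8) right/bottom  bias=-1
  edge (16, 12)→(6, 6): d=(-10,-6) top-left  bias=+0
  edge (6, 6)→(6, 4): d=(0,-2) top-left  bias=+0
    (0,1)@(1, 3): e=[30,0,-10] → .  [on edge]
    (3,2)@(7, 5): e=[2,16,2] → X
    (4,2)@(9, 5): e=[-14,28,6] → .
    (3,3)@(7, 7): e=[22,-4,2] → .
    (4,3)@(9, 7): e=[6,8,6] → X
    (5,3)@(11, 7): e=[-10,20,10] → .
    (4,4)@(9, 9): e=[26,-12,6] → .
    (5,4)@(11, 9): e=[10,0,10] → X  [on edge]
    (6,4)@(13, 9): e=[-6,12,14] → .
    (5,5)@(11, 11): e=[30,-20,10] → .
  covered (3 px):
    . . . . . . . . .
    . . . . . . . . .
    . . . X . . . . .
    . . . . X . . . .
    . . . . . X . . .
    . . . . . . . . .
T1:
  2·area = 6
  edge (17, 1)→(14, 4): d=(-3,3) right/bottom  bias=-1
  edge (14, 4)→(4, 12): d=(-10,8) right/bottom  bias=-1
  edge (4, 12)→(17, 1): d=(13,-11) top-left  bias=+0
    (8,0)@(17, 1): e=[0,6,0] → .  [on edge]
    (7,1)@(15, 3): e=[0,2,4] → .  [on edge]
    (6,2)@(13, 5): e=[0,-2,8] → .  [on edge]
    (5,3)@(11, 7): e=[0,-6,12] → .  [on edge]
    (4,4)@(9, 9): e=[0,-10,16] → .  [on edge]
    (3,5)@(7, 11): e=[0,-14,20] → .  [on edge]
  covered (0 px):
    . . . . . . . . .
    . . . . . . . . .
    . . . . . . . . .
    . . . . . . . . .
    . . . . . . . . .
    . . . . . . . . .
T2:
  2·area = 36  (B↔C swapped to make it positive)
  edge (6, 6)→(6, 0): d=(0,-6) top-left  bias=+0
  edge (6, 0)→(12, 4): d=(6,4) right/bottom  bias=-1
  edge (12, 4)→(6, 6): d=(-6,2) right/bottom  bias=-1
    (3,0)@(7, 1): e=[6,2,28] → X
    (4,0)@(9, 1): e=[18,-6,24] → .
    (3,1)@(7, 3): e=[6,14,16] → X
    (4,1)@(9, 3): e=[18,6,12] → X
    (5,1)@(11, 3): e=[30,-2,8] → .
    (7,1)@(15, 3): e=[54,-18,0] → .  [on edge]
    (3,2)@(7, 5): e=[6,26,4] → X
    (4,2)@(9, 5): e=[18,18,0] → .  [on edge]
    (1,3)@(3, 7): e=[-18,54,0] → .  [on edge]
    (3,3)@(7, 7): e=[6,38,-8] → .
  covered (4 px):
    . . . X . . . . .
    . . . X X . . . .
    . . . X . . . . .
    . . . . . . . . .
    . . . . . . . . .
    . . . . . . . . .

Z-buffer (winner per pixel, '.' = empty):
  . . . 2 . . . . .
  . . . 2 2 . . . .
  . . . 2 . . . . .
  . . . . 0 . . . .
  . . . . . 0 . . .
  . . . . . . . . .

Result: 2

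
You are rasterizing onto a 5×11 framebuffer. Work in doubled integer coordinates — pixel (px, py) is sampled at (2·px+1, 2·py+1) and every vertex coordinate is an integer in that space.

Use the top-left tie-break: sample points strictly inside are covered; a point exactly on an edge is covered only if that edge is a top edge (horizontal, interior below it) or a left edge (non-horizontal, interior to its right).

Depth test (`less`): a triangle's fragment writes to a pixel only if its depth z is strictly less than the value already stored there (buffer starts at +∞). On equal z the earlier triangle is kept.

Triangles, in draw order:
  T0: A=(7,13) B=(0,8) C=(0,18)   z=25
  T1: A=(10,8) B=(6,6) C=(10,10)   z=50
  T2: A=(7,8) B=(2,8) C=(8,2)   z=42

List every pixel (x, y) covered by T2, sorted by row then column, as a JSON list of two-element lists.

T0:
  2·area = 70  (B↔C swapped to make it positive)
  edge (7, 13)→(0, 18): d=(-7,5) right/bottom  bias=-1
  edge (0, 18)→(0, 8): d=(0,-10) top-left  bias=+0
  edge (0, 8)→(7, 13): d=(7,5) right/bottom  bias=-1
    (0,4)@(1, 9): e=[58,10,2] → #
    (1,4)@(3, 9): e=[48,30,-8] → ·
    (0,5)@(1, 11): e=[44,10,16] → #
    (1,5)@(3, 11): e=[34,30,6] → #
    (2,5)@(5, 11): e=[24,50,-4] → ·
    (0,6)@(1, 13): e=[30,10,30] → #
    (2,6)@(5, 13): e=[10,50,10] → #
    (3,6)@(7, 13): e=[0,70,0] → ·  [on edge]
    (0,7)@(1, 15): e=[16,10,44] → #
    (2,7)@(5, 15): e=[-4,50,24] → ·
    (0,8)@(1, 17): e=[2,10,58] → #
    (1,8)@(3, 17): e=[-8,30,48] → ·
  covered (9 px):
    · · · · ·
    · · · · ·
    · · · · ·
    · · · · ·
    # · · · ·
    # # · · ·
    # # # · ·
    # # · · ·
    # · · · ·
    · · · · ·
    · · · · ·
T1:
  2·area = 8  (B↔C swapped to make it positive)
  edge (10, 8)→(10, 10): d=(0,2) right/bottom  bias=-1
  edge (10, 10)→(6, 6): d=(-4,-4) top-left  bias=+0
  edge (6, 6)→(10, 8): d=(4,2) right/bottom  bias=-1
    (0,0)@(1, 1): e=[18,0,-10] → ·  [on edge]
    (1,1)@(3, 3): e=[14,0,-6] → ·  [on edge]
    (2,2)@(5, 5): e=[10,0,-2] → ·  [on edge]
    (3,3)@(7, 7): e=[6,0,2] → #  [on edge]
    (4,3)@(9, 7): e=[2,8,-2] → ·
    (3,4)@(7, 9): e=[6,-8,10] → ·
    (4,4)@(9, 9): e=[2,0,6] → #  [on edge]
    (4,5)@(9, 11): e=[2,-8,14] → ·
  covered (2 px):
    · · · · ·
    · · · · ·
    · · · · ·
    · · · # ·
    · · · · #
    · · · · ·
    · · · · ·
    · · · · ·
    · · · · ·
    · · · · ·
    · · · · ·
T2:
  2·area = 30
  edge (7, 8)→(2, 8): d=(-5,0) right/bottom  bias=-1
  edge (2, 8)→(8, 2): d=(6,-6) top-left  bias=+0
  edge (8, 2)→(7, 8): d=(-1,6) right/bottom  bias=-1
    (4,0)@(9, 1): e=[35,0,-5] → ·  [on edge]
    (3,1)@(7, 3): e=[25,0,5] → #  [on edge]
    (4,1)@(9, 3): e=[25,12,-7] → ·
    (2,2)@(5, 5): e=[15,0,15] → #  [on edge]
    (4,2)@(9, 5): e=[15,24,-9] → ·
    (1,3)@(3, 7): e=[5,0,25] → #  [on edge]
    (4,3)@(9, 7): e=[5,36,-11] → ·
    (0,4)@(1, 9): e=[-5,0,35] → ·  [on edge]
    (1,4)@(3, 9): e=[-5,12,23] → ·
    (2,4)@(5, 9): e=[-5,24,11] → ·
    (3,4)@(7, 9): e=[-5,36,-1] → ·
  covered (6 px):
    · · · · ·
    · · · # ·
    · · # # ·
    · # # # ·
    · · · · ·
    · · · · ·
    · · · · ·
    · · · · ·
    · · · · ·
    · · · · ·
    · · · · ·

Result: [[3,1],[2,2],[3,2],[1,3],[2,3],[3,3]]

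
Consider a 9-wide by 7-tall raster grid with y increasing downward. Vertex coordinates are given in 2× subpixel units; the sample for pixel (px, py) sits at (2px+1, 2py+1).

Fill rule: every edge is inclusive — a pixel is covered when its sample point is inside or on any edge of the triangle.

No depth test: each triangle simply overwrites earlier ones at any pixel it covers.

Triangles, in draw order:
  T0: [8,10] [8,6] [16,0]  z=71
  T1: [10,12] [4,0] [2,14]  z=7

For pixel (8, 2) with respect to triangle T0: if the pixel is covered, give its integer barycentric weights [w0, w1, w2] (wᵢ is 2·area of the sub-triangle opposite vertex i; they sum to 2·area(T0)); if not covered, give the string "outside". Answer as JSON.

T0:
  2·area = 32
  edge (8, 10)→(8, 6): d=(0,-4) inclusive
  edge (8, 6)→(16, 0): d=(8,-6) inclusive
  edge (16, 0)→(8, 10): d=(-8,10) inclusive
    (7,0)@(15, 1): e=[28,2,2] → █
    (8,0)@(17, 1): e=[36,14,-18] → ·
    (6,1)@(13, 3): e=[20,6,6] → █
    (7,1)@(15, 3): e=[28,18,-14] → ·
    (5,2)@(11, 5): e=[12,10,10] → █
    (6,2)@(13, 5): e=[20,22,-10] → ·
    (4,3)@(9, 7): e=[4,14,14] → █
    (5,3)@(11, 7): e=[12,26,-6] → ·
    (4,4)@(9, 9): e=[4,30,-2] → ·
  covered (4 px):
    · · · · · · · █ ·
    · · · · · · █ · ·
    · · · · · █ · · ·
    · · · · █ · · · ·
    · · · · · · · · ·
    · · · · · · · · ·
    · · · · · · · · ·
T1:
  2·area = 108  (B↔C swapped to make it positive)
  edge (10, 12)→(2, 14): d=(-8,2) inclusive
  edge (2, 14)→(4, 0): d=(2,-14) inclusive
  edge (4, 0)→(10, 12): d=(6,12) inclusive
    (2,1)@(5, 3): e=[82,20,6] → █
    (3,1)@(7, 3): e=[78,48,-18] → ·
    (2,2)@(5, 5): e=[66,24,18] → █
    (3,2)@(7, 5): e=[62,52,-6] → ·
    (1,3)@(3, 7): e=[54,0,54] → █  [on edge]
    (3,3)@(7, 7): e=[46,56,6] → █
    (4,3)@(9, 7): e=[42,84,-18] → ·
    (1,4)@(3, 9): e=[38,4,66] → █
    (4,4)@(9, 9): e=[26,88,-6] → ·
    (1,5)@(3, 11): e=[22,8,78] → █
    (4,5)@(9, 11): e=[10,92,6] → █
    (5,5)@(11, 11): e=[6,120,-18] → ·
  covered (14 px):
    · · · · · · · · ·
    · · █ · · · · · ·
    · · █ · · · · · ·
    · █ █ █ · · · · ·
    · █ █ █ · · · · ·
    · █ █ █ █ · · · ·
    · █ █ · · · · · ·

Final: "outside"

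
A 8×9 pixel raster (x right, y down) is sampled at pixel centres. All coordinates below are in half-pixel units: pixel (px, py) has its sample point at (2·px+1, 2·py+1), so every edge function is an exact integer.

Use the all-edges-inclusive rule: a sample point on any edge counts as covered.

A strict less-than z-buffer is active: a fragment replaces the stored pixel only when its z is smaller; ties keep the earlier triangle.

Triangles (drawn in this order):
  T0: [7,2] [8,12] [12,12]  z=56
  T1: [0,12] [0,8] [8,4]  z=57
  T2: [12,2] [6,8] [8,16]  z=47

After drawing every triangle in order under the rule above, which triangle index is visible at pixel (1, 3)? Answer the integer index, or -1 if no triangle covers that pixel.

T0:
  2·area = 40  (B↔C swapped to make it positive)
  edge (7, 2)→(12, 12): d=(5,10) inclusive
  edge (12, 12)→(8, 12): d=(-4,0) inclusive
  edge (8, 12)→(7, 2): d=(-1,-10) inclusive
    (4,3)@(9, 7): e=[5,20,15] → █
    (5,3)@(11, 7): e=[-15,20,35] → ·
    (4,4)@(9, 9): e=[15,12,13] → █
    (5,4)@(11, 9): e=[-5,12,33] → ·
    (4,5)@(9, 11): e=[25,4,11] → █
    (5,5)@(11, 11): e=[5,4,31] → █
    (6,5)@(13, 11): e=[-15,4,51] → ·
    (4,6)@(9, 13): e=[35,-4,9] → ·
    (5,6)@(11, 13): e=[15,-4,29] → ·
  covered (4 px):
    · · · · · · · ·
    · · · · · · · ·
    · · · · · · · ·
    · · · · █ · · ·
    · · · · █ · · ·
    · · · · █ █ · ·
    · · · · · · · ·
    · · · · · · · ·
    · · · · · · · ·
T1:
  2·area = 32
  edge (0, 12)→(0, 8): d=(0,-4) inclusive
  edge (0, 8)→(8, 4): d=(8,-4) inclusive
  edge (8, 4)→(0, 12): d=(-8,8) inclusive
    (5,0)@(11, 1): e=[44,-12,0] → ·  [on edge]
    (4,1)@(9, 3): e=[36,-4,0] → ·  [on edge]
    (3,2)@(7, 5): e=[28,4,0] → █  [on edge]
    (4,2)@(9, 5): e=[36,12,-16] → ·
    (1,3)@(3, 7): e=[12,4,16] → █
    (2,3)@(5, 7): e=[20,12,0] → █  [on edge]
    (3,3)@(7, 7): e=[28,20,-16] → ·
    (0,4)@(1, 9): e=[4,12,16] → █
    (1,4)@(3, 9): e=[12,20,0] → █  [on edge]
    (2,4)@(5, 9): e=[20,28,-16] → ·
    (0,5)@(1, 11): e=[4,28,0] → █  [on edge]
    (1,5)@(3, 11): e=[12,36,-16] → ·
  covered (6 px):
    · · · · · · · ·
    · · · · · · · ·
    · · · █ · · · ·
    · █ █ · · · · ·
    █ █ · · · · · ·
    █ · · · · · · ·
    · · · · · · · ·
    · · · · · · · ·
    · · · · · · · ·
T2:
  2·area = 60  (B↔C swapped to make it positive)
  edge (12, 2)→(8, 16): d=(-4,14) inclusive
  edge (8, 16)→(6, 8): d=(-2,-8) inclusive
  edge (6, 8)→(12, 2): d=(6,-6) inclusive
    (6,0)@(13, 1): e=[-10,70,0] → ·  [on edge]
    (5,1)@(11, 3): e=[10,50,0] → █  [on edge]
    (6,1)@(13, 3): e=[-18,66,12] → ·
    (4,2)@(9, 5): e=[30,30,0] → █  [on edge]
    (6,2)@(13, 5): e=[-26,62,24] → ·
    (3,3)@(7, 7): e=[50,10,0] → █  [on edge]
    (5,3)@(11, 7): e=[-6,42,24] → ·
    (2,4)@(5, 9): e=[70,-10,0] → ·  [on edge]
    (3,4)@(7, 9): e=[42,6,12] → █
    (5,4)@(11, 9): e=[-14,38,36] → ·
    (1,5)@(3, 11): e=[90,-30,0] → ·  [on edge]
    (3,5)@(7, 11): e=[34,2,24] → █
    (0,6)@(1, 13): e=[110,-50,0] → ·  [on edge]
  covered (9 px):
    · · · · · · · ·
    · · · · · █ · ·
    · · · · █ █ · ·
    · · · █ █ · · ·
    · · · █ █ · · ·
    · · · █ █ · · ·
    · · · · · · · ·
    · · · · · · · ·
    · · · · · · · ·

Z-buffer (winner per pixel, '.' = empty):
  . . . . . . . .
  . . . . . 2 . .
  . . . 1 2 2 . .
  . 1 1 2 2 . . .
  1 1 . 2 2 . . .
  1 . . 2 2 0 . .
  . . . . . . . .
  . . . . . . . .
  . . . . . . . .

Result: 1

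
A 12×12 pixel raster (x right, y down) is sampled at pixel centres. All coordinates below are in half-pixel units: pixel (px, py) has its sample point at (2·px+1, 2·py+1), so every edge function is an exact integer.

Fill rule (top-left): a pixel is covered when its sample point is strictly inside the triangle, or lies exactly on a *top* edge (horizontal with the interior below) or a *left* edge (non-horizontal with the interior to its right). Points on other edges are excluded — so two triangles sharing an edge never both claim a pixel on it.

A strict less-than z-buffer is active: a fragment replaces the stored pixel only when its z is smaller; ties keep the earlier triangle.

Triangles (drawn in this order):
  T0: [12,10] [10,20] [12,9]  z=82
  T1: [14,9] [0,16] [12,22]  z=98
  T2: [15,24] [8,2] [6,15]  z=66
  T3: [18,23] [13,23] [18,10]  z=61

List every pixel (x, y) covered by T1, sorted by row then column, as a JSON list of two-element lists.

T0:
  2·area = 2
  edge (12, 10)→(10, 20): d=(-2,10) right/bottom  bias=-1
  edge (10, 20)→(12, 9): d=(2,-11) top-left  bias=+0
  edge (12, 9)→(12, 10): d=(0,1) right/bottom  bias=-1
    (6,2)@(13, 5): e=[0,3,-1] → ·  [on edge]
    (5,7)@(11, 15): e=[0,1,1] → ·  [on edge]
  covered (0 px):
    · · · · · · · · · · · ·
    · · · · · · · · · · · ·
    · · · · · · · · · · · ·
    · · · · · · · · · · · ·
    · · · · · · · · · · · ·
    · · · · · · · · · · · ·
    · · · · · · · · · · · ·
    · · · · · · · · · · · ·
    · · · · · · · · · · · ·
    · · · · · · · · · · · ·
    · · · · · · · · · · · ·
    · · · · · · · · · · · ·
T1:
  2·area = 168  (B↔C swapped to make it positive)
  edge (14, 9)→(12, 22): d=(-2,13) right/bottom  bias=-1
  edge (12, 22)→(0, 16): d=(-12,-6) top-left  bias=+0
  edge (0, 16)→(14, 9): d=(14,-7) top-left  bias=+0
    (5,5)@(11, 11): e=[35,126,7] → █
    (6,5)@(13, 11): e=[9,138,21] → █
    (7,5)@(15, 11): e=[-17,150,35] → ·
    (3,6)@(7, 13): e=[83,78,7] → █
    (4,6)@(9, 13): e=[57,90,21] → █
    (7,6)@(15, 13): e=[-21,126,63] → ·
    (1,7)@(3, 15): e=[131,30,7] → █
    (2,7)@(5, 15): e=[105,42,21] → █
    (7,7)@(15, 15): e=[-25,102,91] → ·
    (1,8)@(3, 17): e=[127,6,35] → █
    (6,8)@(13, 17): e=[-3,66,105] → ·
    (1,9)@(3, 19): e=[123,-18,63] → ·
  covered (21 px):
    · · · · · · · · · · · ·
    · · · · · · · · · · · ·
    · · · · · · · · · · · ·
    · · · · · · · · · · · ·
    · · · · · · · · · · · ·
    · · · · · █ █ · · · · ·
    · · · █ █ █ █ · · · · ·
    · █ █ █ █ █ █ · · · · ·
    · █ █ █ █ █ · · · · · ·
    · · · █ █ █ · · · · · ·
    · · · · · █ · · · · · ·
    · · · · · · · · · · · ·
T2:
  2·area = 135  (B↔C swapped to make it positive)
  edge (15, 24)→(6, 15): d=(-9,-9) top-left  bias=+0
  edge (6, 15)→(8, 2): d=(2,-13) top-left  bias=+0
  edge (8, 2)→(15, 24): d=(7,22) right/bottom  bias=-1
    (4,3)@(9, 7): e=[99,23,13] → █
    (5,3)@(11, 7): e=[117,49,-31] → ·
    (3,4)@(7, 9): e=[63,1,71] → █
    (5,4)@(11, 9): e=[99,53,-17] → ·
    (3,5)@(7, 11): e=[45,5,85] → █
    (5,5)@(11, 11): e=[81,57,-3] → ·
    (3,6)@(7, 13): e=[27,9,99] → █
    (5,6)@(11, 13): e=[63,61,11] → █
    (6,6)@(13, 13): e=[81,87,-33] → ·
    (3,7)@(7, 15): e=[9,13,113] → █
    (6,7)@(13, 15): e=[63,91,-19] → ·
    (3,8)@(7, 17): e=[-9,17,127] → ·
  covered (16 px):
    · · · · · · · · · · · ·
    · · · · · · · · · · · ·
    · · · · · · · · · · · ·
    · · · · █ · · · · · · ·
    · · · █ █ · · · · · · ·
    · · · █ █ · · · · · · ·
    · · · █ █ █ · · · · · ·
    · · · █ █ █ · · · · · ·
    · · · · █ █ · · · · · ·
    · · · · · █ █ · · · · ·
    · · · · · · █ · · · · ·
    · · · · · · · · · · · ·
T3:
  2·area = 65
  edge (18, 23)→(13, 23): d=(-5,0) right/bottom  bias=-1
  edge (13, 23)→(18, 10): d=(5,-13) top-left  bias=+0
  edge (18, 10)→(18, 23): d=(0,13) right/bottom  bias=-1
    (8,6)@(17, 13): e=[50,2,13] → █
    (9,6)@(19, 13): e=[50,28,-13] → ·
    (8,7)@(17, 15): e=[40,12,13] → █
    (9,7)@(19, 15): e=[40,38,-13] → ·
    (8,8)@(17, 17): e=[30,22,13] → █
    (9,8)@(19, 17): e=[30,48,-13] → ·
    (7,9)@(15, 19): e=[20,6,39] → █
    (9,9)@(19, 19): e=[20,58,-13] → ·
    (7,10)@(15, 21): e=[10,16,39] → █
    (9,10)@(19, 21): e=[10,68,-13] → ·
    (0,11)@(1, 23): e=[0,-156,221] → ·  [on edge]
    (1,11)@(3, 23): e=[0,-130,195] → ·  [on edge]
    (2,11)@(5, 23): e=[0,-104,169] → ·  [on edge]
    (3,11)@(7, 23): e=[0,-78,143] → ·  [on edge]
    (4,11)@(9, 23): e=[0,-52,117] → ·  [on edge]
    (5,11)@(11, 23): e=[0,-26,91] → ·  [on edge]
    (6,11)@(13, 23): e=[0,0,65] → ·  [on edge]
    (7,11)@(15, 23): e=[0,26,39] → ·  [on edge]
    (8,11)@(17, 23): e=[0,52,13] → ·  [on edge]
    (9,11)@(19, 23): e=[0,78,-13] → ·  [on edge]
    (10,11)@(21, 23): e=[0,104,-39] → ·  [on edge]
    (11,11)@(23, 23): e=[0,130,-65] → ·  [on edge]
  covered (7 px):
    · · · · · · · · · · · ·
    · · · · · · · · · · · ·
    · · · · · · · · · · · ·
    · · · · · · · · · · · ·
    · · · · · · · · · · · ·
    · · · · · · · · · · · ·
    · · · · · · · · █ · · ·
    · · · · · · · · █ · · ·
    · · · · · · · · █ · · ·
    · · · · · · · █ █ · · ·
    · · · · · · · █ █ · · ·
    · · · · · · · · · · · ·

Answer: [[5,5],[6,5],[3,6],[4,6],[5,6],[6,6],[1,7],[2,7],[3,7],[4,7],[5,7],[6,7],[1,8],[2,8],[3,8],[4,8],[5,8],[3,9],[4,9],[5,9],[5,10]]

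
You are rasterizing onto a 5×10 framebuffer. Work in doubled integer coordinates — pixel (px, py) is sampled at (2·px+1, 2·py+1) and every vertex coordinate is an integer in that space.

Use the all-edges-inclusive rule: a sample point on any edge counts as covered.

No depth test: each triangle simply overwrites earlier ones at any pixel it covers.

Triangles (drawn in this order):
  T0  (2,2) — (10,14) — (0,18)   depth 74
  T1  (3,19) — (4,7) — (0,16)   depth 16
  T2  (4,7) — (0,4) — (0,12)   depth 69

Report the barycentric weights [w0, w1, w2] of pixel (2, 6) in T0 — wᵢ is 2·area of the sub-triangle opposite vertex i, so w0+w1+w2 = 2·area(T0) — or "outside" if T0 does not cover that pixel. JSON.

T0:
  2·area = 152
  edge (2, 2)→(10, 14): d=(8,12) inclusive
  edge (10, 14)→(0, 18): d=(-10,4) inclusive
  edge (0, 18)→(2, 2): d=(2,-16) inclusive
    (1,2)@(3, 5): e=[12,118,22] → #
    (2,2)@(5, 5): e=[-12,110,54] → ·
    (1,3)@(3, 7): e=[28,98,26] → #
    (2,3)@(5, 7): e=[4,90,58] → #
    (3,3)@(7, 7): e=[-20,82,90] → ·
    (1,4)@(3, 9): e=[44,78,30] → #
    (3,4)@(7, 9): e=[-4,62,94] → ·
    (0,5)@(1, 11): e=[84,66,2] → #
    (3,5)@(7, 11): e=[12,42,98] → #
    (4,5)@(9, 11): e=[-12,34,130] → ·
    (0,6)@(1, 13): e=[100,46,6] → #
    (4,6)@(9, 13): e=[4,14,134] → #
  covered (19 px):
    · · · · ·
    · · · · ·
    · # · · ·
    · # # · ·
    · # # · ·
    # # # # ·
    # # # # #
    # # # # ·
    # · · · ·
    · · · · ·
T1:
  2·area = 39  (B↔C swapped to make it positive)
  edge (3, 19)→(0, 16): d=(-3,-3) inclusive
  edge (0, 16)→(4, 7): d=(4,-9) inclusive
  edge (4, 7)→(3, 19): d=(-1,12) inclusive
    (1,5)@(3, 11): e=[24,7,8] → #
    (2,5)@(5, 11): e=[30,25,-16] → ·
    (1,6)@(3, 13): e=[18,15,6] → #
    (2,6)@(5, 13): e=[24,33,-18] → ·
    (0,7)@(1, 15): e=[6,5,28] → #
    (2,7)@(5, 15): e=[18,41,-20] → ·
    (0,8)@(1, 17): e=[0,13,26] → #  [on edge]
    (2,8)@(5, 17): e=[12,49,-22] → ·
    (0,9)@(1, 19): e=[-6,21,24] → ·
    (1,9)@(3, 19): e=[0,39,0] → #  [on edge]
    (2,9)@(5, 19): e=[6,57,-24] → ·
  covered (7 px):
    · · · · ·
    · · · · ·
    · · · · ·
    · · · · ·
    · · · · ·
    · # · · ·
    · # · · ·
    # # · · ·
    # # · · ·
    · # · · ·
T2:
  2·area = 32  (B↔C swapped to make it positive)
  edge (4, 7)→(0, 12): d=(-4,5) inclusive
  edge (0, 12)→(0, 4): d=(0,-8) inclusive
  edge (0, 4)→(4, 7): d=(4,3) inclusive
    (0,2)@(1, 5): e=[23,8,1] → #
    (1,2)@(3, 5): e=[13,24,-5] → ·
    (0,3)@(1, 7): e=[15,8,9] → #
    (1,3)@(3, 7): e=[5,24,3] → #
    (2,3)@(5, 7): e=[-5,40,-3] → ·
    (0,4)@(1, 9): e=[7,8,17] → #
    (1,4)@(3, 9): e=[-3,24,11] → ·
    (0,5)@(1, 11): e=[-1,8,25] → ·
  covered (4 px):
    · · · · ·
    · · · · ·
    # · · · ·
    # # · · ·
    # · · · ·
    · · · · ·
    · · · · ·
    · · · · ·
    · · · · ·
    · · · · ·

Final: [30,70,52]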